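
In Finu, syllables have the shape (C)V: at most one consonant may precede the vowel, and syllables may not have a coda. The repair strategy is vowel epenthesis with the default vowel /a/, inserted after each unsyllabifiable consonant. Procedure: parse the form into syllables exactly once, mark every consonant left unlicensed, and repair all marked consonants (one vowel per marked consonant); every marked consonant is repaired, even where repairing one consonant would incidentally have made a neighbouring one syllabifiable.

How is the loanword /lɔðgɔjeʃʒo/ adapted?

lɔðagɔjeʃaʒo

The consonants /ð/, /ʃ/ cannot be parsed into a legal (C)V syllable (no codas are permitted; onsets are limited to one consonant).
Inserting the epenthetic vowel yields /ð/ → /ða/, /ʃ/ → /ʃa/.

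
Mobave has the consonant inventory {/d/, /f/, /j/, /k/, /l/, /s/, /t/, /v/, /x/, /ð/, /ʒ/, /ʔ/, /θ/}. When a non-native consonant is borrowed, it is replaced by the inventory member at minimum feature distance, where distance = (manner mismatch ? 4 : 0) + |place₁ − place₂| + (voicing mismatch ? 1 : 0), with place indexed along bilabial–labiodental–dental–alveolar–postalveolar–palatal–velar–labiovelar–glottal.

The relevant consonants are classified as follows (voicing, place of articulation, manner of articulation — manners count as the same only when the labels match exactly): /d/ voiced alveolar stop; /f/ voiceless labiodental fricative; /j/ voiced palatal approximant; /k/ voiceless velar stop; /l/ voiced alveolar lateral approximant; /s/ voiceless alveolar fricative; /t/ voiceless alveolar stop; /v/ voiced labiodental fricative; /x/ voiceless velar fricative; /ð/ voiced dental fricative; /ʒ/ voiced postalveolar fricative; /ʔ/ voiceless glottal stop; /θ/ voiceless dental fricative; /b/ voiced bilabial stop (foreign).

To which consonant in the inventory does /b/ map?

d

/d/ is closest: same manner (stop), place distance 3 (bilabial→alveolar), same voicing; total 3. Next closest is /t/ at distance 4.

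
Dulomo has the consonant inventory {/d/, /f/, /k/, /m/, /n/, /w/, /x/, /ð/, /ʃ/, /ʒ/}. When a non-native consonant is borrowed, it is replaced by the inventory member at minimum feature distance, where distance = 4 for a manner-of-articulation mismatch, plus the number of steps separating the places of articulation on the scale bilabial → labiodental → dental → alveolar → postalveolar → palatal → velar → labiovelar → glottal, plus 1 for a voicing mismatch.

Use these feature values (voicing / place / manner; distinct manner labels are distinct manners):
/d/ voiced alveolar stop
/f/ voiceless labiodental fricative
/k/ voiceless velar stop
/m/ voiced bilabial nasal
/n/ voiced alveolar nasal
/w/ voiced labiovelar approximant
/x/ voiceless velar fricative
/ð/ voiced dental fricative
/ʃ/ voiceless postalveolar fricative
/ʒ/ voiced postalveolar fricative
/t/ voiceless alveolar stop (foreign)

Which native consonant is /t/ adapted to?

/d/ is closest: same manner (stop), place distance 0 (alveolar→alveolar), voicing differs (+1); total 1. Next closest is /k/ at distance 3.

d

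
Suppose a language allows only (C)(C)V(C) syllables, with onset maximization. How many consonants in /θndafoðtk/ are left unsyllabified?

The consonants /θ/, /t/, /k/ cannot be parsed into a legal (C)(C)V(C) syllable (at most one coda consonant is licensed; onsets may contain at most 2 consonants).

3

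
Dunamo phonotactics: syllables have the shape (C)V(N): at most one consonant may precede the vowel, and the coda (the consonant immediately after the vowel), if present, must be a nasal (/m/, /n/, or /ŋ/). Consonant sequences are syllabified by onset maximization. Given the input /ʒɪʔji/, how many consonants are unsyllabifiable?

1

Under (C)V(N), the unsyllabifiable consonants are /ʔ/ (only a nasal (/m/, /n/, or /ŋ/) is licensed in coda position; onsets are limited to one consonant).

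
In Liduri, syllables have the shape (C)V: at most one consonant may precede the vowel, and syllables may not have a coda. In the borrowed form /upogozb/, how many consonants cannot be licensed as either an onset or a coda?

2

Under (C)V, the unsyllabifiable consonants are /z/, /b/ (no codas are permitted; onsets are limited to one consonant).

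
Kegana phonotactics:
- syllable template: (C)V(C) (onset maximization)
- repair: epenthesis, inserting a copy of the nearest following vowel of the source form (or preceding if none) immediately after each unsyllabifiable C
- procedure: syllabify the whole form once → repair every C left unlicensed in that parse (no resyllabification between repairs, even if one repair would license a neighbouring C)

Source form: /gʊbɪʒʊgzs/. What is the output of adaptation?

The consonants /z/, /s/ cannot be parsed into a legal (C)V(C) syllable (at most one coda consonant is licensed; onsets are limited to one consonant).
Epenthesis after each stranded consonant: /z/ → /zʊ/, /s/ → /sʊ/.

gʊbɪʒʊgzʊsʊ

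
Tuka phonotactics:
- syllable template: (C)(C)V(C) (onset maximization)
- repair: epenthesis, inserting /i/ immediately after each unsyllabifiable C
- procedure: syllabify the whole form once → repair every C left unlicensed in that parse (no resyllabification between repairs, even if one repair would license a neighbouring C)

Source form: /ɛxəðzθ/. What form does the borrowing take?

Syllabifying with onset maximization leaves /z/, /θ/ stranded (at most one coda consonant is licensed; onsets may contain at most 2 consonants).
Epenthesis after each stranded consonant: /z/ → /zi/, /θ/ → /θi/.

ɛxəðziθi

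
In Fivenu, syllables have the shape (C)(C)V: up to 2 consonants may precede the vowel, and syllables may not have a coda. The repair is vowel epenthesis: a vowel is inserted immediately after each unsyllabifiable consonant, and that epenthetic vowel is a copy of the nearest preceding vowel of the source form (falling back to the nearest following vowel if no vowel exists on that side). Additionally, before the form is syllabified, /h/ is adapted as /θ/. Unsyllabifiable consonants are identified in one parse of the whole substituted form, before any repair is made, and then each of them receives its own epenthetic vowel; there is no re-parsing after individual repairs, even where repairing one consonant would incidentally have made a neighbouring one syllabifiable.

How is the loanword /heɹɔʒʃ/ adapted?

θeɹɔʒɔʃɔ

Substitution: /h/ → /θ/, giving /θeɹɔʒʃ/.
The consonants /ʒ/, /ʃ/ cannot be parsed into a legal (C)(C)V syllable (no codas are permitted; onsets may contain at most 2 consonants).
Epenthesis after each stranded consonant: /ʒ/ → /ʒɔ/, /ʃ/ → /ʃɔ/.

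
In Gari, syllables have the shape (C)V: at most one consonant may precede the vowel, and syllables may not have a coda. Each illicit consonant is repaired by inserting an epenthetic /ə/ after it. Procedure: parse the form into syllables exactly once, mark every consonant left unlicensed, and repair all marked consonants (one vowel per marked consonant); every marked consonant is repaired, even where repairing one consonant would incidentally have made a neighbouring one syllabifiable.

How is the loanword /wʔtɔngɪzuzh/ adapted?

wəʔətɔnəgɪzuzəhə

Syllabifying with onset maximization leaves /w/, /ʔ/, /n/, /z/, /h/ stranded (no codas are permitted; onsets are limited to one consonant).
Epenthesis after each stranded consonant: /w/ → /wə/, /ʔ/ → /ʔə/, /n/ → /nə/, /z/ → /zə/, /h/ → /hə/.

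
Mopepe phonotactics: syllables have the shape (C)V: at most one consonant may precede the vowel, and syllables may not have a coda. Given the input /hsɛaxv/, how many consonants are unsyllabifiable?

Under (C)V, the unsyllabifiable consonants are /h/, /x/, /v/ (no codas are permitted; onsets are limited to one consonant).

3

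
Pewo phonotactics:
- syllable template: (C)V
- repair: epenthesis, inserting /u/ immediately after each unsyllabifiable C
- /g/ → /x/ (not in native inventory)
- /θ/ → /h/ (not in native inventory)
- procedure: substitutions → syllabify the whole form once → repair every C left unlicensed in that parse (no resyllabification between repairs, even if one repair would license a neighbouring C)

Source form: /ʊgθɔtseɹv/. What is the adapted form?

Substitution: /g/ → /x/, /θ/ → /h/, giving /ʊxhɔtseɹv/.
Syllabifying with onset maximization leaves /x/, /t/, /ɹ/, /v/ stranded (no codas are permitted; onsets are limited to one consonant).
Epenthesis after each stranded consonant: /x/ → /xu/, /t/ → /tu/, /ɹ/ → /ɹu/, /v/ → /vu/.

ʊxuhɔtuseɹuvu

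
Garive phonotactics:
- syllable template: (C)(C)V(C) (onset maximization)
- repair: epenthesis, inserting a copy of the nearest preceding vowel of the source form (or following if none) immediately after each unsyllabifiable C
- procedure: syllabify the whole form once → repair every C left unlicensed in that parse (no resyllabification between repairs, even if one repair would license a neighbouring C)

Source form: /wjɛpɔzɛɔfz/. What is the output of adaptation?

The consonants /z/ cannot be parsed into a legal (C)(C)V(C) syllable (at most one coda consonant is licensed; onsets may contain at most 2 consonants).
Each unlicensed consonant becomes the onset of a new syllable: /z/ → /zɔ/.

wjɛpɔzɛɔfzɔ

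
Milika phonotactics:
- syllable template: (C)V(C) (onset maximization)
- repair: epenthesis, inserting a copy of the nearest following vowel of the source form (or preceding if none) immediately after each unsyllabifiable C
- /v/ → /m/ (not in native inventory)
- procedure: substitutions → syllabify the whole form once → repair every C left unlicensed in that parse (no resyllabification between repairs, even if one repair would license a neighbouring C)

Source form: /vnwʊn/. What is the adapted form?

Substitution: /v/ → /m/, giving /mnwʊn/.
Under (C)V(C), the unsyllabifiable consonants are /m/, /n/ (at most one coda consonant is licensed; onsets are limited to one consonant).
Epenthesis after each stranded consonant: /m/ → /mʊ/, /n/ → /nʊ/.

mʊnʊwʊn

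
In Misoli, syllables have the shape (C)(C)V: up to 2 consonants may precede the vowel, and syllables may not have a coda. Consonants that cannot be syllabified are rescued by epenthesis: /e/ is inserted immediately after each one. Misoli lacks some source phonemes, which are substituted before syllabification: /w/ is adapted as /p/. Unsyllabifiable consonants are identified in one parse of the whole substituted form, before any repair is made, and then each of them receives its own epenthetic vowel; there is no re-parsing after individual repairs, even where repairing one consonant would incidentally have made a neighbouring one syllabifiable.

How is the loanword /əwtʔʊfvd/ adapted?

Substitution: /w/ → /p/, giving /əptʔʊfvd/.
Under (C)(C)V, the unsyllabifiable consonants are /p/, /f/, /v/, /d/ (no codas are permitted; onsets may contain at most 2 consonants).
Inserting the epenthetic vowel yields /p/ → /pe/, /f/ → /fe/, /v/ → /ve/, /d/ → /de/.

əpetʔʊfevede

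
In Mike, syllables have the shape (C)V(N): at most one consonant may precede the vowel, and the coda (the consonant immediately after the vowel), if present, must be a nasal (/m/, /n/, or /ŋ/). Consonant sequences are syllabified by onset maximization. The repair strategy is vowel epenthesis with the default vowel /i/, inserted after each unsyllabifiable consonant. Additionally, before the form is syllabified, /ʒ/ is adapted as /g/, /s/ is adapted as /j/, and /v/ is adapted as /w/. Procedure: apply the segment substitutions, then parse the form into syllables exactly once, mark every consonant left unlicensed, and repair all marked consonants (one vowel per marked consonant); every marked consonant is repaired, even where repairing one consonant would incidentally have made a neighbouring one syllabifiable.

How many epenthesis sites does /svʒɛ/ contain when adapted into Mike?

2

After substitution the input is /jwgɛ/.
The unsyllabifiable consonants are /j/, /w/; each receives one epenthetic vowel.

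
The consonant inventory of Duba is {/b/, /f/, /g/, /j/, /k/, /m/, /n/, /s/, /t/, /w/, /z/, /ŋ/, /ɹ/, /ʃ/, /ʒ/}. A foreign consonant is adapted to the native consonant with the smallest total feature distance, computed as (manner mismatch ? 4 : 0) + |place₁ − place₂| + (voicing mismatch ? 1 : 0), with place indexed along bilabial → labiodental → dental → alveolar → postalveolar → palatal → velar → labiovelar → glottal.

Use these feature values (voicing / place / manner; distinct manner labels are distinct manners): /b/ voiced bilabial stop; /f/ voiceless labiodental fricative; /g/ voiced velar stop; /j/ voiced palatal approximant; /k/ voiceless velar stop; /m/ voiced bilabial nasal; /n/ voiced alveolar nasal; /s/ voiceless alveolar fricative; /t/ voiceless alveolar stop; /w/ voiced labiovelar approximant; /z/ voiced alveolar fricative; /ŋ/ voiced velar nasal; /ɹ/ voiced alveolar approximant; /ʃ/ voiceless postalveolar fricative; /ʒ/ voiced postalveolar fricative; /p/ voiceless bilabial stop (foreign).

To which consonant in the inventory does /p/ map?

b

/b/ is closest: same manner (stop), place distance 0 (bilabial→bilabial), voicing differs (+1); total 1. Next closest is /t/ at distance 3.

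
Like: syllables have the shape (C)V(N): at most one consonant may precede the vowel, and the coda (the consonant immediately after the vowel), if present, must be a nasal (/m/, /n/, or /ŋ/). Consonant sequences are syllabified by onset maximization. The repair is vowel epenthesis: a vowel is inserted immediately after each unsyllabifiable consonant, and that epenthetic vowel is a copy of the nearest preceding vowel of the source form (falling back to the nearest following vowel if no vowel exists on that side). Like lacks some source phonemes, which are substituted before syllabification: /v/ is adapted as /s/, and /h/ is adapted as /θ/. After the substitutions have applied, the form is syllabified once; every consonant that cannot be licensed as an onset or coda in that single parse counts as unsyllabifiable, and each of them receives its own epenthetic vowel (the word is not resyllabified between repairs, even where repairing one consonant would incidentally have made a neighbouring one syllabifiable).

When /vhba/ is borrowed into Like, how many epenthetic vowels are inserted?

2

After substitution the input is /sθba/.
The unsyllabifiable consonants are /s/, /θ/; each receives one epenthetic vowel.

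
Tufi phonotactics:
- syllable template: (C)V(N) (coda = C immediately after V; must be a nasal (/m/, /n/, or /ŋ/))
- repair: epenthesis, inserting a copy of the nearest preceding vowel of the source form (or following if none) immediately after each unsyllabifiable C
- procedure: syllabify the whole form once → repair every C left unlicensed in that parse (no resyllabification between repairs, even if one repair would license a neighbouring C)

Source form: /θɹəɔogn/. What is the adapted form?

Under (C)V(N), the unsyllabifiable consonants are /θ/, /g/, /n/ (only a nasal (/m/, /n/, or /ŋ/) is licensed in coda position; onsets are limited to one consonant).
Epenthesis after each stranded consonant: /θ/ → /θə/, /g/ → /go/, /n/ → /no/.

θəɹəɔogono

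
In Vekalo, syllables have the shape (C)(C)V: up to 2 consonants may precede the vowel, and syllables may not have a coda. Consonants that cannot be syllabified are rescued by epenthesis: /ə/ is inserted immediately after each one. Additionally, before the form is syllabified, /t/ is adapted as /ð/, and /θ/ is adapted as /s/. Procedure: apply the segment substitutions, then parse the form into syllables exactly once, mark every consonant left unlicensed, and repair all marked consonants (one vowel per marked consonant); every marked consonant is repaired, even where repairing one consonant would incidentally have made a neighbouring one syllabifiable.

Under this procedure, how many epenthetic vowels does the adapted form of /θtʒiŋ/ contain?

After substitution the input is /sðʒiŋ/.
The unsyllabifiable consonants are /s/, /ŋ/; each receives one epenthetic vowel.

2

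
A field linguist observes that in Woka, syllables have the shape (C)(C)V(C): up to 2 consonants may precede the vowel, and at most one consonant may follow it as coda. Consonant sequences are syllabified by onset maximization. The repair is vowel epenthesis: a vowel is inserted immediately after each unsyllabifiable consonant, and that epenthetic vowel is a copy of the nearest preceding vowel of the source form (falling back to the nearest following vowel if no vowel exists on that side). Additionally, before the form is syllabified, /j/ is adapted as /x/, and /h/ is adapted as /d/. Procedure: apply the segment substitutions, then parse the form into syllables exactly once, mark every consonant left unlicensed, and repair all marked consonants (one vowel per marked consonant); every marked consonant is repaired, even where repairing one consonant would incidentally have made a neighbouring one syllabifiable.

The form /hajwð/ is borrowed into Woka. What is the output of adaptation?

Substitution: /h/ → /d/, /j/ → /x/, giving /daxwð/.
The consonants /w/, /ð/ cannot be parsed into a legal (C)(C)V(C) syllable (at most one coda consonant is licensed; onsets may contain at most 2 consonants).
Each unlicensed consonant becomes the onset of a new syllable: /w/ → /wa/, /ð/ → /ða/.

daxwaða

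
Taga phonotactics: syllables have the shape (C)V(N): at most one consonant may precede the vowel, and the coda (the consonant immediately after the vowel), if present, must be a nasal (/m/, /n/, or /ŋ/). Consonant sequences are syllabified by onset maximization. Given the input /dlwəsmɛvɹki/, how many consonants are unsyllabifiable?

The consonants /d/, /l/, /s/, /v/, /ɹ/ cannot be parsed into a legal (C)V(N) syllable (only a nasal (/m/, /n/, or /ŋ/) is licensed in coda position; onsets are limited to one consonant).

5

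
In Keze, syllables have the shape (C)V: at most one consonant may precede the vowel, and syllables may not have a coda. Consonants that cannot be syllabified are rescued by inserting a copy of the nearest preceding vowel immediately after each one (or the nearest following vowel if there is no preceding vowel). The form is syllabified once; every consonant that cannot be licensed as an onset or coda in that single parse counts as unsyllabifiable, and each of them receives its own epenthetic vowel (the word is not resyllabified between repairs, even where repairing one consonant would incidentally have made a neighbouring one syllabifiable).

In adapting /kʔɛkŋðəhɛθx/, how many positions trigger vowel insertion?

5

The unsyllabifiable consonants are /k/, /k/, /ŋ/, /θ/, /x/; each receives one epenthetic vowel.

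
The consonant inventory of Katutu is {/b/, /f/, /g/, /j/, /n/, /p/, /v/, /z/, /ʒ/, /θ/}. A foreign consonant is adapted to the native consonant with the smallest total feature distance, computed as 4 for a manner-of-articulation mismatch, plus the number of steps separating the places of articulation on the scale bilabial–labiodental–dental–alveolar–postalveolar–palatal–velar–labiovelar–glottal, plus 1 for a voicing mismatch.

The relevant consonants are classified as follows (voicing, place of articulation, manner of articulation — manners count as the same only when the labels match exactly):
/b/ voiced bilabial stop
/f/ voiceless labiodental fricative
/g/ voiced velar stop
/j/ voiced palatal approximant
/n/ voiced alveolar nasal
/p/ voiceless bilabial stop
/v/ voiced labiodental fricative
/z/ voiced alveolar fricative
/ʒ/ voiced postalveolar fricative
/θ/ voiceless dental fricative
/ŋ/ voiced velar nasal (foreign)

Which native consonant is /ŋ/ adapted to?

/n/ is closest: same manner (nasal), place distance 3 (velar→alveolar), same voicing; total 3. Next closest is /g/ at distance 4.

n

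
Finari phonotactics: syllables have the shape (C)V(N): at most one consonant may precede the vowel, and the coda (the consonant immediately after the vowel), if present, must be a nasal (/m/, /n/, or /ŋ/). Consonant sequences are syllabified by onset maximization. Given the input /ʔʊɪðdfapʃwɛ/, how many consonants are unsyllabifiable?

4

The consonants /ð/, /d/, /p/, /ʃ/ cannot be parsed into a legal (C)V(N) syllable (only a nasal (/m/, /n/, or /ŋ/) is licensed in coda position; onsets are limited to one consonant).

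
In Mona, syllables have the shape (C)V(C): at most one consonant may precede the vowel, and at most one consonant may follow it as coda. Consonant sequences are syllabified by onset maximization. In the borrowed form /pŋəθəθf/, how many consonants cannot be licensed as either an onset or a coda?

2

Under (C)V(C), the unsyllabifiable consonants are /p/, /f/ (at most one coda consonant is licensed; onsets are limited to one consonant).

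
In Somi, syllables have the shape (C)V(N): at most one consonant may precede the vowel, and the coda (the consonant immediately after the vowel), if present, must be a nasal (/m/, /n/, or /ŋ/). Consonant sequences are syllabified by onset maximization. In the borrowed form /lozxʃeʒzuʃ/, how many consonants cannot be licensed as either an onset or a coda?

Syllabifying with onset maximization leaves /z/, /x/, /ʒ/, /ʃ/ stranded (only a nasal (/m/, /n/, or /ŋ/) is licensed in coda position; onsets are limited to one consonant).

4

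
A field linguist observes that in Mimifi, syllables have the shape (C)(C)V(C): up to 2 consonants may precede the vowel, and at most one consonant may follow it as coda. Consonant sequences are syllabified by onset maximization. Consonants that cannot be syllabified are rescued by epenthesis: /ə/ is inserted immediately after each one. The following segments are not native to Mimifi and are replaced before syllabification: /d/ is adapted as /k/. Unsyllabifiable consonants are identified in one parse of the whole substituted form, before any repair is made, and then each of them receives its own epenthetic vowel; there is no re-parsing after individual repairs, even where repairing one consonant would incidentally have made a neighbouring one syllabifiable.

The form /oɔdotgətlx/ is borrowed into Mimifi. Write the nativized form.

Substitution: /d/ → /k/, giving /oɔkotgətlx/.
The consonants /l/, /x/ cannot be parsed into a legal (C)(C)V(C) syllable (at most one coda consonant is licensed; onsets may contain at most 2 consonants).
Each unlicensed consonant becomes the onset of a new syllable: /l/ → /lə/, /x/ → /xə/.

oɔkotgətləxə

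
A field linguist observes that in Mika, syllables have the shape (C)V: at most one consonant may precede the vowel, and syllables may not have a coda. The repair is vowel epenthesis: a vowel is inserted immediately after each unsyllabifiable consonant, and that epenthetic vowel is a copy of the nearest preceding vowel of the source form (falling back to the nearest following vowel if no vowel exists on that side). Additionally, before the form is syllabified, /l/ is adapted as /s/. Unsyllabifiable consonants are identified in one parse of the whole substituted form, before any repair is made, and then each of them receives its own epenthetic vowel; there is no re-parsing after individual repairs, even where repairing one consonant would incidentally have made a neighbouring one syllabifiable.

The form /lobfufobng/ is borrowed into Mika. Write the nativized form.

sobofufobonogo

Substitution: /l/ → /s/, giving /sobfufobng/.
Under (C)V, the unsyllabifiable consonants are /b/, /b/, /n/, /g/ (no codas are permitted; onsets are limited to one consonant).
Inserting the epenthetic vowel yields /b/ → /bo/, /b/ → /bo/, /n/ → /no/, /g/ → /go/.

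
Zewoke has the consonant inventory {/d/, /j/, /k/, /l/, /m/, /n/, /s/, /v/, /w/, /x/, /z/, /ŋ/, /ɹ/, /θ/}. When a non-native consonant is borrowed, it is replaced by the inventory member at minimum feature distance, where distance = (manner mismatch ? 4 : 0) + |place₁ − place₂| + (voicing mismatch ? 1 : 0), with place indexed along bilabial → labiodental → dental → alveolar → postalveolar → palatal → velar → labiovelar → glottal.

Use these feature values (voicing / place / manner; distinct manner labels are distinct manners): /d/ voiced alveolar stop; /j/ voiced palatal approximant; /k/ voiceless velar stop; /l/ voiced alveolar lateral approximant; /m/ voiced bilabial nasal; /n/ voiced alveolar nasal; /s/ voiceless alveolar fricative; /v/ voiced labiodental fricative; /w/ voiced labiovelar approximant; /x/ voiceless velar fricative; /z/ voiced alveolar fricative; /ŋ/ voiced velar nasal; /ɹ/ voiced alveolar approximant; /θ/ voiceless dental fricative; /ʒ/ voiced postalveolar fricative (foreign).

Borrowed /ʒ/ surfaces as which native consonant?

z

/z/ is closest: same manner (fricative), place distance 1 (postalveolar→alveolar), same voicing; total 1. Next closest is /s/ at distance 2.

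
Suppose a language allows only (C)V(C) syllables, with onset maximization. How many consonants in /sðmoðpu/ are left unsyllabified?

Syllabifying with onset maximization leaves /s/, /ð/ stranded (at most one coda consonant is licensed; onsets are limited to one consonant).

2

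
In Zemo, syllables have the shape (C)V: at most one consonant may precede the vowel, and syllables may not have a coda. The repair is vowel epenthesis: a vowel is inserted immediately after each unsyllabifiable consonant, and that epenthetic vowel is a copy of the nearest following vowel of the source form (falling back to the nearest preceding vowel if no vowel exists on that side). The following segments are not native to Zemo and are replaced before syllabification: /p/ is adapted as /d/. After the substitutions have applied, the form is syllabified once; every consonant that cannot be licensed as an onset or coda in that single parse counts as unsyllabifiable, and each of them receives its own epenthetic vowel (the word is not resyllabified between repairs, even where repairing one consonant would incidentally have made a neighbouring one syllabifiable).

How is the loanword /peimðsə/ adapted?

deiməðəsə

Substitution: /p/ → /d/, giving /deimðsə/.
Under (C)V, the unsyllabifiable consonants are /m/, /ð/ (no codas are permitted; onsets are limited to one consonant).
Inserting the epenthetic vowel yields /m/ → /mə/, /ð/ → /ðə/.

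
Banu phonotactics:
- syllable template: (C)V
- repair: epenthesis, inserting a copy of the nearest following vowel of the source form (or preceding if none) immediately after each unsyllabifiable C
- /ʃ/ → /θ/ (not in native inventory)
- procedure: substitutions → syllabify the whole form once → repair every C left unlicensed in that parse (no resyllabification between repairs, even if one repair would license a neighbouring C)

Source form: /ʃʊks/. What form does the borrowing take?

Substitution: /ʃ/ → /θ/, giving /θʊks/.
The consonants /k/, /s/ cannot be parsed into a legal (C)V syllable (no codas are permitted; onsets are limited to one consonant).
Each unlicensed consonant becomes the onset of a new syllable: /k/ → /kʊ/, /s/ → /sʊ/.

θʊkʊsʊ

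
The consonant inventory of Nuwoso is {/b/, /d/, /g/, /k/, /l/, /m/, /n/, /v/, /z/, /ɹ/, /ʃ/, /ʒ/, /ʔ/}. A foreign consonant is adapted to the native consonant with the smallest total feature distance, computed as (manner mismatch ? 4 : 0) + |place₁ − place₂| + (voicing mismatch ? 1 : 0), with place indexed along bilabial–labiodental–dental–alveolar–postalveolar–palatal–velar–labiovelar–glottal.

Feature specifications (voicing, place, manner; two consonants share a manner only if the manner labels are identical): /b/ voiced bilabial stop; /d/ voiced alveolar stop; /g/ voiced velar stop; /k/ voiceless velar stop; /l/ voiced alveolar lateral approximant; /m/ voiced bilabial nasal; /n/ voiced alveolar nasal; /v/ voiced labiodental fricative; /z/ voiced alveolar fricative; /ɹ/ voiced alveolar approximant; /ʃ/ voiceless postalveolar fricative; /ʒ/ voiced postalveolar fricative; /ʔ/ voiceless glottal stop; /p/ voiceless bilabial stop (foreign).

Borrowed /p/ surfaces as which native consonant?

b

/b/ is closest: same manner (stop), place distance 0 (bilabial→bilabial), voicing differs (+1); total 1. Next closest is /d/ at distance 4.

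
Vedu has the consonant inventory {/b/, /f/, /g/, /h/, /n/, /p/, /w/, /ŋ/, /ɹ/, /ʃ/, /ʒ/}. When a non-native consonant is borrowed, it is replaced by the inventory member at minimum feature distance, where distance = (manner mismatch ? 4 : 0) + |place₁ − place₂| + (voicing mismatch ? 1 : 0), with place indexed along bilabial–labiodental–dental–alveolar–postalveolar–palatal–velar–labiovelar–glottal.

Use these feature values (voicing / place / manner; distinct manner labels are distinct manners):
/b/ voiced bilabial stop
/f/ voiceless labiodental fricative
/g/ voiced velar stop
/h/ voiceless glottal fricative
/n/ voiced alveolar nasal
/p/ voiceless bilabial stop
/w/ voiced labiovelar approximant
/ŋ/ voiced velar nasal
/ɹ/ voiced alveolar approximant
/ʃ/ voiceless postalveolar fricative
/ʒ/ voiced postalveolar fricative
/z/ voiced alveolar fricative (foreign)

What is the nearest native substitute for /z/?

ʒ

/ʒ/ is closest: same manner (fricative), place distance 1 (alveolar→postalveolar), same voicing; total 1. Next closest is /ʃ/ at distance 2.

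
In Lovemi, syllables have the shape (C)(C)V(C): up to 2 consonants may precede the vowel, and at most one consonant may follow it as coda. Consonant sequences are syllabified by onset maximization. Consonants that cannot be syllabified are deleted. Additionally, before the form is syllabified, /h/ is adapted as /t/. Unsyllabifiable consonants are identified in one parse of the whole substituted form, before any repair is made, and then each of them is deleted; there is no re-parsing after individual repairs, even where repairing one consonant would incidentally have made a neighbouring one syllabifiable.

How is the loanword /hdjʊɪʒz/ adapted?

Substitution: /h/ → /t/, giving /tdjʊɪʒz/.
Syllabifying with onset maximization leaves /t/, /z/ stranded (at most one coda consonant is licensed; onsets may contain at most 2 consonants).
Each unlicensed consonant is deleted: /t/, /z/.

djʊɪʒ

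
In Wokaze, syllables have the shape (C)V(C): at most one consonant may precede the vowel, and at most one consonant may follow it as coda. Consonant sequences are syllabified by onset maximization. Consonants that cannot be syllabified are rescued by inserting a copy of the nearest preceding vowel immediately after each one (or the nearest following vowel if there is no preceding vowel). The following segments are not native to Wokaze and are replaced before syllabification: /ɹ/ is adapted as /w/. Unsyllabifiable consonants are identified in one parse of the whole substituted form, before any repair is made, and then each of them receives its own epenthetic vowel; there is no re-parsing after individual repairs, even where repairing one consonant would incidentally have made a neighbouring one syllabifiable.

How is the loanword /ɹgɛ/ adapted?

Substitution: /ɹ/ → /w/, giving /wgɛ/.
The consonants /w/ cannot be parsed into a legal (C)V(C) syllable (at most one coda consonant is licensed; onsets are limited to one consonant).
Each unlicensed consonant becomes the onset of a new syllable: /w/ → /wɛ/.

wɛgɛ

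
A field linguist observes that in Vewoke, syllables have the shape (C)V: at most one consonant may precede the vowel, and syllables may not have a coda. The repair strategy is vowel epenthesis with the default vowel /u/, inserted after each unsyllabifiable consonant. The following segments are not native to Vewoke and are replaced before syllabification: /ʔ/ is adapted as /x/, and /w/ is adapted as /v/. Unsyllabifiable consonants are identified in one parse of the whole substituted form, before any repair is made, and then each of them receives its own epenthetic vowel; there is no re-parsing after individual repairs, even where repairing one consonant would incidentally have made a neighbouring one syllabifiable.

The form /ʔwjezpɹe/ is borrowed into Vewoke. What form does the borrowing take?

xuvujezupuɹe

Substitution: /ʔ/ → /x/, /w/ → /v/, giving /xvjezpɹe/.
The consonants /x/, /v/, /z/, /p/ cannot be parsed into a legal (C)V syllable (no codas are permitted; onsets are limited to one consonant).
Inserting the epenthetic vowel yields /x/ → /xu/, /v/ → /vu/, /z/ → /zu/, /p/ → /pu/.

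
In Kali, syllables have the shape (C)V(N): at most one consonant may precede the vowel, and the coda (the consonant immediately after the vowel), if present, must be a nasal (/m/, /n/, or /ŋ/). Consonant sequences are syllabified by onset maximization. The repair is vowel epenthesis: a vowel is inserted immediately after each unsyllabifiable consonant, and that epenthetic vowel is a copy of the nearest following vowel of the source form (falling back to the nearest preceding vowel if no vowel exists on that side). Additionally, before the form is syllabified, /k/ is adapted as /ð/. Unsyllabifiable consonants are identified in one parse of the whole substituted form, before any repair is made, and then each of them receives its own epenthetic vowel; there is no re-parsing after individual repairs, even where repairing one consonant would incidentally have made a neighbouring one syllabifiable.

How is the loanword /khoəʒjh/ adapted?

Substitution: /k/ → /ð/, giving /ðhoəʒjh/.
Under (C)V(N), the unsyllabifiable consonants are /ð/, /ʒ/, /j/, /h/ (only a nasal (/m/, /n/, or /ŋ/) is licensed in coda position; onsets are limited to one consonant).
Epenthesis after each stranded consonant: /ð/ → /ðo/, /ʒ/ → /ʒə/, /j/ → /jə/, /h/ → /hə/.

ðohoəʒəjəhə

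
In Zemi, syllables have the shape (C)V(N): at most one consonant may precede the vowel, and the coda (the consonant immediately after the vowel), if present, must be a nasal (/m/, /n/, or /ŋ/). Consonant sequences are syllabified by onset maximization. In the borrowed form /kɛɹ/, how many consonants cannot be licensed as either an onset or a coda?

1

The consonants /ɹ/ cannot be parsed into a legal (C)V(N) syllable (only a nasal (/m/, /n/, or /ŋ/) is licensed in coda position; onsets are limited to one consonant).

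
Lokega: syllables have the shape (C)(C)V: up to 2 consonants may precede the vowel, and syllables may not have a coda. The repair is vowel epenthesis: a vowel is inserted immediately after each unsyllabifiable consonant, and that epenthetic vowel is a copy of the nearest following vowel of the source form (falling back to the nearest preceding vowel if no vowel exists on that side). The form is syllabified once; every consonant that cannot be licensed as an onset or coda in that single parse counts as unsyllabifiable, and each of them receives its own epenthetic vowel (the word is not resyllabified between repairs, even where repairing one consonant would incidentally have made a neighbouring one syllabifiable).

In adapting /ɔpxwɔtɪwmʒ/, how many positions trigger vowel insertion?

4

The unsyllabifiable consonants are /p/, /w/, /m/, /ʒ/; each receives one epenthetic vowel.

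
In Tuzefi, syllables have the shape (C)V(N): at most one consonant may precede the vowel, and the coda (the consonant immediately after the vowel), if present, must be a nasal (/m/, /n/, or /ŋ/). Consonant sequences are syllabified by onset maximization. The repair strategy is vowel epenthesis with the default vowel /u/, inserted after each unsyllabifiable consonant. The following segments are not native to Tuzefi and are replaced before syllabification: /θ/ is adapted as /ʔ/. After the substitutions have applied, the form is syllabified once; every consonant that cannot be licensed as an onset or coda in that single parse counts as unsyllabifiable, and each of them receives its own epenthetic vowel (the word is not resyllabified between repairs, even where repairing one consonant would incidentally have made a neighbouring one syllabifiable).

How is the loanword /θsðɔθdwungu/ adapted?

ʔusuðɔʔuduwungu

Substitution: /θ/ → /ʔ/, giving /ʔsðɔʔdwungu/.
The consonants /ʔ/, /s/, /ʔ/, /d/ cannot be parsed into a legal (C)V(N) syllable (only a nasal (/m/, /n/, or /ŋ/) is licensed in coda position; onsets are limited to one consonant).
Inserting the epenthetic vowel yields /ʔ/ → /ʔu/, /s/ → /su/, /ʔ/ → /ʔu/, /d/ → /du/.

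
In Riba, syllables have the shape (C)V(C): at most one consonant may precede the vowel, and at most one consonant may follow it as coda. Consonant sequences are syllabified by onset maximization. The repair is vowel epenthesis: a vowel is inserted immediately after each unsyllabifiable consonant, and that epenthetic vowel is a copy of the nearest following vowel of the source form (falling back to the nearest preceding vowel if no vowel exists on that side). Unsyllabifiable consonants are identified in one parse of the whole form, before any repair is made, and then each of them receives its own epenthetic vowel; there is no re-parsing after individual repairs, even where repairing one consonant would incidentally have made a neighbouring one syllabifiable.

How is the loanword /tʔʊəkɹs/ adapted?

tʊʔʊəkɹəsə

Under (C)V(C), the unsyllabifiable consonants are /t/, /ɹ/, /s/ (at most one coda consonant is licensed; onsets are limited to one consonant).
Each unlicensed consonant becomes the onset of a new syllable: /t/ → /tʊ/, /ɹ/ → /ɹə/, /s/ → /sə/.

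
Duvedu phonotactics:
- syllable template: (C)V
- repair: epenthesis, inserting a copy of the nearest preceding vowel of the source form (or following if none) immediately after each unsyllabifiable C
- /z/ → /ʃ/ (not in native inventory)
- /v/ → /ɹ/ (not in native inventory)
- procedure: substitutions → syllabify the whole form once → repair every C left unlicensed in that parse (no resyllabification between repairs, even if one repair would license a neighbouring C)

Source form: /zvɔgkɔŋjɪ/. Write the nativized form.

ʃɔɹɔgɔkɔŋɔjɪ

Substitution: /z/ → /ʃ/, /v/ → /ɹ/, giving /ʃɹɔgkɔŋjɪ/.
The consonants /ʃ/, /g/, /ŋ/ cannot be parsed into a legal (C)V syllable (no codas are permitted; onsets are limited to one consonant).
Each unlicensed consonant becomes the onset of a new syllable: /ʃ/ → /ʃɔ/, /g/ → /gɔ/, /ŋ/ → /ŋɔ/.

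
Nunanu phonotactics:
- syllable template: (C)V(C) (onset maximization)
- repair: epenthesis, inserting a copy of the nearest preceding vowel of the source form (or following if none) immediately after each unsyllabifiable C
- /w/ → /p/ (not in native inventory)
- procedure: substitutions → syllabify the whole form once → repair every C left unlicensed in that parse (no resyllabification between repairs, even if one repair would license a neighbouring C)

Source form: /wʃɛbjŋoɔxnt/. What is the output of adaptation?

Substitution: /w/ → /p/, giving /pʃɛbjŋoɔxnt/.
Under (C)V(C), the unsyllabifiable consonants are /p/, /j/, /n/, /t/ (at most one coda consonant is licensed; onsets are limited to one consonant).
Each unlicensed consonant becomes the onset of a new syllable: /p/ → /pɛ/, /j/ → /jɛ/, /n/ → /nɔ/, /t/ → /tɔ/.

pɛʃɛbjɛŋoɔxnɔtɔ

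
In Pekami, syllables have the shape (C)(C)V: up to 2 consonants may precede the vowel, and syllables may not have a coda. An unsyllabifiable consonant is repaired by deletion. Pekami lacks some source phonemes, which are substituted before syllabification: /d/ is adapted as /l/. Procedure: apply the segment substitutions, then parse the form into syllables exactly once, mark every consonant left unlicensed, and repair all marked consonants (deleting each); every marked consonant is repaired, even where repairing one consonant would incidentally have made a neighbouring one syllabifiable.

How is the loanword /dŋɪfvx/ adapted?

lŋɪ

Substitution: /d/ → /l/, giving /lŋɪfvx/.
The consonants /f/, /v/, /x/ cannot be parsed into a legal (C)(C)V syllable (no codas are permitted; onsets may contain at most 2 consonants).
Deletion applies to /f/, /v/, /x/.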